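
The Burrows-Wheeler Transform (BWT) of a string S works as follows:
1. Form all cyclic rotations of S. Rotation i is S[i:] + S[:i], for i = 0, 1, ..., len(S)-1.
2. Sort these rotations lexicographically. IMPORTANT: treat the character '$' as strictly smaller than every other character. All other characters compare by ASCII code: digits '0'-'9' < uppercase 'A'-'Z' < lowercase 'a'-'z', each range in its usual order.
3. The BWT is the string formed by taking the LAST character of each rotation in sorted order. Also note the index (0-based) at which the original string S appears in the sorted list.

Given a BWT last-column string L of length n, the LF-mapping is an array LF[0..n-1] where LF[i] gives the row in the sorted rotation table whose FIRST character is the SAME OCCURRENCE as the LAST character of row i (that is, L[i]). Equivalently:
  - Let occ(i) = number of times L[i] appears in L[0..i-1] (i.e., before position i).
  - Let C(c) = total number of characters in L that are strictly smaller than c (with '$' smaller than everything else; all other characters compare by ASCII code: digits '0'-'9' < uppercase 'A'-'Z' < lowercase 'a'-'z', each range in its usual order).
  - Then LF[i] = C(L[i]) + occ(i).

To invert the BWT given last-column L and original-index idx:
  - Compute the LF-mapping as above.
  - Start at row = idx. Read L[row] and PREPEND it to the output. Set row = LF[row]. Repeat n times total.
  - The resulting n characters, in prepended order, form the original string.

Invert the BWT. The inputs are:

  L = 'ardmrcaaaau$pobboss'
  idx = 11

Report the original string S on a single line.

LF mapping: 1 14 9 10 15 8 2 3 4 5 18 0 13 11 6 7 12 16 17
Walk LF starting at row 11, prepending L[row]:
  step 1: row=11, L[11]='$', prepend. Next row=LF[11]=0
  step 2: row=0, L[0]='a', prepend. Next row=LF[0]=1
  step 3: row=1, L[1]='r', prepend. Next row=LF[1]=14
  step 4: row=14, L[14]='b', prepend. Next row=LF[14]=6
  step 5: row=6, L[6]='a', prepend. Next row=LF[6]=2
  step 6: row=2, L[2]='d', prepend. Next row=LF[2]=9
  step 7: row=9, L[9]='a', prepend. Next row=LF[9]=5
  step 8: row=5, L[5]='c', prepend. Next row=LF[5]=8
  step 9: row=8, L[8]='a', prepend. Next row=LF[8]=4
  step 10: row=4, L[4]='r', prepend. Next row=LF[4]=15
  step 11: row=15, L[15]='b', prepend. Next row=LF[15]=7
  step 12: row=7, L[7]='a', prepend. Next row=LF[7]=3
  step 13: row=3, L[3]='m', prepend. Next row=LF[3]=10
  step 14: row=10, L[10]='u', prepend. Next row=LF[10]=18
  step 15: row=18, L[18]='s', prepend. Next row=LF[18]=17
  step 16: row=17, L[17]='s', prepend. Next row=LF[17]=16
  step 17: row=16, L[16]='o', prepend. Next row=LF[16]=12
  step 18: row=12, L[12]='p', prepend. Next row=LF[12]=13
  step 19: row=13, L[13]='o', prepend. Next row=LF[13]=11
Reversed output: opossumabracadabra$

Answer: opossumabracadabra$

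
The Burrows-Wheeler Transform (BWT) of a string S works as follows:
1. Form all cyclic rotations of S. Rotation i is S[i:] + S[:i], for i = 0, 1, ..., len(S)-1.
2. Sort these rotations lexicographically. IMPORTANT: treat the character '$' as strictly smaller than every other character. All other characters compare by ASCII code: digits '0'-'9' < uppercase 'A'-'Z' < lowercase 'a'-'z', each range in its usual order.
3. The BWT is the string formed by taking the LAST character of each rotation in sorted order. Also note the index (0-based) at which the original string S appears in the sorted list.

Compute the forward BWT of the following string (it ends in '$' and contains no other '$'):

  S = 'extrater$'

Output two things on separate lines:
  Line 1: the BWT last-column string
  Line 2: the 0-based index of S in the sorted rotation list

All 9 rotations (rotation i = S[i:]+S[:i]):
  rot[0] = extrater$
  rot[1] = xtrater$e
  rot[2] = trater$ex
  rot[3] = rater$ext
  rot[4] = ater$extr
  rot[5] = ter$extra
  rot[6] = er$extrat
  rot[7] = r$extrate
  rot[8] = $extrater
Sorted (with $ < everything):
  sorted[0] = $extrater  (last char: 'r')
  sorted[1] = ater$extr  (last char: 'r')
  sorted[2] = er$extrat  (last char: 't')
  sorted[3] = extrater$  (last char: '$')
  sorted[4] = r$extrate  (last char: 'e')
  sorted[5] = rater$ext  (last char: 't')
  sorted[6] = ter$extra  (last char: 'a')
  sorted[7] = trater$ex  (last char: 'x')
  sorted[8] = xtrater$e  (last char: 'e')
Last column: rrt$etaxe
Original string S is at sorted index 3

Answer: rrt$etaxe
3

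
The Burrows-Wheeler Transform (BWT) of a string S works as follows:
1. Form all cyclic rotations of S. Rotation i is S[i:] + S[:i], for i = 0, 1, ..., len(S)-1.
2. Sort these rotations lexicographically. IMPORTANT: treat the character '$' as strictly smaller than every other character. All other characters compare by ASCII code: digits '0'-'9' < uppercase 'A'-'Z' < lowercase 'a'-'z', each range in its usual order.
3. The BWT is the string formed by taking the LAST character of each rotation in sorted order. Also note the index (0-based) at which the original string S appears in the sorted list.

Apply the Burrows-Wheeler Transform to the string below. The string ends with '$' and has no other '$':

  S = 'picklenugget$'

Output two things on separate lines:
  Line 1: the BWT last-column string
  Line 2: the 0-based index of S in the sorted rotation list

All 13 rotations (rotation i = S[i:]+S[:i]):
  rot[0] = picklenugget$
  rot[1] = icklenugget$p
  rot[2] = cklenugget$pi
  rot[3] = klenugget$pic
  rot[4] = lenugget$pick
  rot[5] = enugget$pickl
  rot[6] = nugget$pickle
  rot[7] = ugget$picklen
  rot[8] = gget$picklenu
  rot[9] = get$picklenug
  rot[10] = et$picklenugg
  rot[11] = t$picklenugge
  rot[12] = $picklenugget
Sorted (with $ < everything):
  sorted[0] = $picklenugget  (last char: 't')
  sorted[1] = cklenugget$pi  (last char: 'i')
  sorted[2] = enugget$pickl  (last char: 'l')
  sorted[3] = et$picklenugg  (last char: 'g')
  sorted[4] = get$picklenug  (last char: 'g')
  sorted[5] = gget$picklenu  (last char: 'u')
  sorted[6] = icklenugget$p  (last char: 'p')
  sorted[7] = klenugget$pic  (last char: 'c')
  sorted[8] = lenugget$pick  (last char: 'k')
  sorted[9] = nugget$pickle  (last char: 'e')
  sorted[10] = picklenugget$  (last char: '$')
  sorted[11] = t$picklenugge  (last char: 'e')
  sorted[12] = ugget$picklen  (last char: 'n')
Last column: tilggupcke$en
Original string S is at sorted index 10

Answer: tilggupcke$en
10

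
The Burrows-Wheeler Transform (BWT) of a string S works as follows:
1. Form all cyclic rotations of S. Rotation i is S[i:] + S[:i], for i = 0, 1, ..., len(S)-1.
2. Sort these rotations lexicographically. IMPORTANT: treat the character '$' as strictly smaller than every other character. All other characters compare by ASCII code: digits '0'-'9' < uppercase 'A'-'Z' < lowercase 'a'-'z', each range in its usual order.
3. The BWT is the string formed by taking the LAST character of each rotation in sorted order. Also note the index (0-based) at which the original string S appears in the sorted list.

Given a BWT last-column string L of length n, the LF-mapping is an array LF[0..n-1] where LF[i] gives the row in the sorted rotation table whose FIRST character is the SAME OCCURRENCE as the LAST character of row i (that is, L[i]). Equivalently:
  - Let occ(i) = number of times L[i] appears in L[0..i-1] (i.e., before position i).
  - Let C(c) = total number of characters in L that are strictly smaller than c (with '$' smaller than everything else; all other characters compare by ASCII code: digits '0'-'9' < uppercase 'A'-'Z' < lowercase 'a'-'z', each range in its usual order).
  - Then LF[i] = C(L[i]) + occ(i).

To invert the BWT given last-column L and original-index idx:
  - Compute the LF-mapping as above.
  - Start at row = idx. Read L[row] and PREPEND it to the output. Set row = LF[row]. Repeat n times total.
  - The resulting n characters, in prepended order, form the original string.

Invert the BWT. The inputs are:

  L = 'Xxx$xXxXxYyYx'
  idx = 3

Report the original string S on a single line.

Answer: XxXYxyxxYxxX$

Derivation:
LF mapping: 1 6 7 0 8 2 9 3 10 4 12 5 11
Walk LF starting at row 3, prepending L[row]:
  step 1: row=3, L[3]='$', prepend. Next row=LF[3]=0
  step 2: row=0, L[0]='X', prepend. Next row=LF[0]=1
  step 3: row=1, L[1]='x', prepend. Next row=LF[1]=6
  step 4: row=6, L[6]='x', prepend. Next row=LF[6]=9
  step 5: row=9, L[9]='Y', prepend. Next row=LF[9]=4
  step 6: row=4, L[4]='x', prepend. Next row=LF[4]=8
  step 7: row=8, L[8]='x', prepend. Next row=LF[8]=10
  step 8: row=10, L[10]='y', prepend. Next row=LF[10]=12
  step 9: row=12, L[12]='x', prepend. Next row=LF[12]=11
  step 10: row=11, L[11]='Y', prepend. Next row=LF[11]=5
  step 11: row=5, L[5]='X', prepend. Next row=LF[5]=2
  step 12: row=2, L[2]='x', prepend. Next row=LF[2]=7
  step 13: row=7, L[7]='X', prepend. Next row=LF[7]=3
Reversed output: XxXYxyxxYxxX$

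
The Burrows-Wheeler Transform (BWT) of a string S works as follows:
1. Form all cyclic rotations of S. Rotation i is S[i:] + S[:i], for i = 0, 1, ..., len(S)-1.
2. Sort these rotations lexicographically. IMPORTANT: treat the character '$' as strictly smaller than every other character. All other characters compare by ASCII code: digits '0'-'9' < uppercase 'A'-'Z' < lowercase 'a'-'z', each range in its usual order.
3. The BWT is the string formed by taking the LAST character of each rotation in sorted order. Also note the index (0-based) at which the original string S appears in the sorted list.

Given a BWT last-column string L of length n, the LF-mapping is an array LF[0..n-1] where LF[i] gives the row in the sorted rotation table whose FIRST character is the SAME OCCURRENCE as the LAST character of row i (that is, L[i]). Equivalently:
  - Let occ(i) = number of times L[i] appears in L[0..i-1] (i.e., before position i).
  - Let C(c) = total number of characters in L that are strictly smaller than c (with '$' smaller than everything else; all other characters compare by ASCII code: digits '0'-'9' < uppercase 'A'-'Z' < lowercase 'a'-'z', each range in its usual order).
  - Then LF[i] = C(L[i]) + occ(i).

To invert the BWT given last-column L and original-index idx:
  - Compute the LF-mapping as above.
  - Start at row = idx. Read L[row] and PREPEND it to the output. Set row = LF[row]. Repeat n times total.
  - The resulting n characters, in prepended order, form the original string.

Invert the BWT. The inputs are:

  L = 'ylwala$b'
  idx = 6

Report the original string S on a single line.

LF mapping: 7 4 6 1 5 2 0 3
Walk LF starting at row 6, prepending L[row]:
  step 1: row=6, L[6]='$', prepend. Next row=LF[6]=0
  step 2: row=0, L[0]='y', prepend. Next row=LF[0]=7
  step 3: row=7, L[7]='b', prepend. Next row=LF[7]=3
  step 4: row=3, L[3]='a', prepend. Next row=LF[3]=1
  step 5: row=1, L[1]='l', prepend. Next row=LF[1]=4
  step 6: row=4, L[4]='l', prepend. Next row=LF[4]=5
  step 7: row=5, L[5]='a', prepend. Next row=LF[5]=2
  step 8: row=2, L[2]='w', prepend. Next row=LF[2]=6
Reversed output: wallaby$

Answer: wallaby$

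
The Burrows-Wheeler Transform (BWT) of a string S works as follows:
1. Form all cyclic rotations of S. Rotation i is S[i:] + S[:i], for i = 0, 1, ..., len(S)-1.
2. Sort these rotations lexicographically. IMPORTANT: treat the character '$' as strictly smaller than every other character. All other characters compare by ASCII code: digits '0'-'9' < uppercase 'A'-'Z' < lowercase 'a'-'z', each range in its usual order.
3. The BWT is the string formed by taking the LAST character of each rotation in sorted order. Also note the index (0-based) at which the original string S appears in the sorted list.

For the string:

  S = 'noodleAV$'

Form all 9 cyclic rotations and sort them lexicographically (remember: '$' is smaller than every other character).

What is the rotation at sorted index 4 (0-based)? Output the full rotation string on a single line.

All 9 rotations (rotation i = S[i:]+S[:i]):
  rot[0] = noodleAV$
  rot[1] = oodleAV$n
  rot[2] = odleAV$no
  rot[3] = dleAV$noo
  rot[4] = leAV$nood
  rot[5] = eAV$noodl
  rot[6] = AV$noodle
  rot[7] = V$noodleA
  rot[8] = $noodleAV
Sorted (with $ < everything):
  sorted[0] = $noodleAV
  sorted[1] = AV$noodle
  sorted[2] = V$noodleA
  sorted[3] = dleAV$noo
  sorted[4] = eAV$noodl
  sorted[5] = leAV$nood
  sorted[6] = noodleAV$
  sorted[7] = odleAV$no
  sorted[8] = oodleAV$n
sorted[4] = eAV$noodl

Answer: eAV$noodl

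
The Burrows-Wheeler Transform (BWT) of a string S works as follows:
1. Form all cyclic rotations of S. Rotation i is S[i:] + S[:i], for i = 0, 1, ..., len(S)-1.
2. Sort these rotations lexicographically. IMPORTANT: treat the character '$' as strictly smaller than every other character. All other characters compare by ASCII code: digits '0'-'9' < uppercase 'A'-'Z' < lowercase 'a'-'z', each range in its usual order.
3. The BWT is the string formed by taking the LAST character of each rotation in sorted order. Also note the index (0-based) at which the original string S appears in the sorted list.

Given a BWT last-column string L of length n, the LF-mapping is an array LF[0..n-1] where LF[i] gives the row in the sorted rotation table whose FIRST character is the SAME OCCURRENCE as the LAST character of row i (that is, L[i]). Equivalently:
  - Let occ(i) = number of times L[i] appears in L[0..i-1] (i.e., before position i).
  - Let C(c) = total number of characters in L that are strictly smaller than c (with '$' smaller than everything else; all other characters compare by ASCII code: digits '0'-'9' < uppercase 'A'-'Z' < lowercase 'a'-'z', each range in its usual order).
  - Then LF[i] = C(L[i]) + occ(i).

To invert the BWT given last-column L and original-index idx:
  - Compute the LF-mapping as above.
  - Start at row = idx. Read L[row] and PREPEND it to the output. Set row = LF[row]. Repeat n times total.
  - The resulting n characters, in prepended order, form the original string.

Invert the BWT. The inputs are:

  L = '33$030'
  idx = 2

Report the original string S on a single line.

Answer: 03303$

Derivation:
LF mapping: 3 4 0 1 5 2
Walk LF starting at row 2, prepending L[row]:
  step 1: row=2, L[2]='$', prepend. Next row=LF[2]=0
  step 2: row=0, L[0]='3', prepend. Next row=LF[0]=3
  step 3: row=3, L[3]='0', prepend. Next row=LF[3]=1
  step 4: row=1, L[1]='3', prepend. Next row=LF[1]=4
  step 5: row=4, L[4]='3', prepend. Next row=LF[4]=5
  step 6: row=5, L[5]='0', prepend. Next row=LF[5]=2
Reversed output: 03303$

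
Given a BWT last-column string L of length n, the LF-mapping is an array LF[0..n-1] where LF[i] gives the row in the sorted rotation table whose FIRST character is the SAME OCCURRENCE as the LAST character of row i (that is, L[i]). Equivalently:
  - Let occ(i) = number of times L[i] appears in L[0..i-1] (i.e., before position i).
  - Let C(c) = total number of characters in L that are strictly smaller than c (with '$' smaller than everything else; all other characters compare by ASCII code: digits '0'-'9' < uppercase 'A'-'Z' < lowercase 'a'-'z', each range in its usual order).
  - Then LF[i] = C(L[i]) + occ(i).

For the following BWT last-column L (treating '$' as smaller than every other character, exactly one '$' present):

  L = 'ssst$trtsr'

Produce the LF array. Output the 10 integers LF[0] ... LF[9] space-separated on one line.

Answer: 3 4 5 7 0 8 1 9 6 2

Derivation:
Char counts: '$':1, 'r':2, 's':4, 't':3
C (first-col start): C('$')=0, C('r')=1, C('s')=3, C('t')=7
L[0]='s': occ=0, LF[0]=C('s')+0=3+0=3
L[1]='s': occ=1, LF[1]=C('s')+1=3+1=4
L[2]='s': occ=2, LF[2]=C('s')+2=3+2=5
L[3]='t': occ=0, LF[3]=C('t')+0=7+0=7
L[4]='$': occ=0, LF[4]=C('$')+0=0+0=0
L[5]='t': occ=1, LF[5]=C('t')+1=7+1=8
L[6]='r': occ=0, LF[6]=C('r')+0=1+0=1
L[7]='t': occ=2, LF[7]=C('t')+2=7+2=9
L[8]='s': occ=3, LF[8]=C('s')+3=3+3=6
L[9]='r': occ=1, LF[9]=C('r')+1=1+1=2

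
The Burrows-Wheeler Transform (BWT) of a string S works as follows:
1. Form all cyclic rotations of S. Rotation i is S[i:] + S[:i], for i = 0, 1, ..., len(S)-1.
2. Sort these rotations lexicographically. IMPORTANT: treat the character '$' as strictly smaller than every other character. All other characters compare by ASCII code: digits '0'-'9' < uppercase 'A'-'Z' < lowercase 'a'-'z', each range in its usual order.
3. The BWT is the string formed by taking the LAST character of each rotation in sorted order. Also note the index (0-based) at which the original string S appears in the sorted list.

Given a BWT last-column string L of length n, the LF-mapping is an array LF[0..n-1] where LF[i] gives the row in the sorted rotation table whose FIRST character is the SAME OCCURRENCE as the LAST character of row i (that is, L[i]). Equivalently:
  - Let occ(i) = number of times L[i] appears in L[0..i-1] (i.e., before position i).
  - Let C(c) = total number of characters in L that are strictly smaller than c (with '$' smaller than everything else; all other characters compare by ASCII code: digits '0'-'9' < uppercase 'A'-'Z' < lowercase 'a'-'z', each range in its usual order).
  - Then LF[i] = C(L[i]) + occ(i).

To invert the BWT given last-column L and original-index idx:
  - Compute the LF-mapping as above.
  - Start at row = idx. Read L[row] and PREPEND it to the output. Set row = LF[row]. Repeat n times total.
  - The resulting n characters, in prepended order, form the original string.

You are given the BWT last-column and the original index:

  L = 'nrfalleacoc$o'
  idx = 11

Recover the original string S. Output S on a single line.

LF mapping: 9 12 6 1 7 8 5 2 3 10 4 0 11
Walk LF starting at row 11, prepending L[row]:
  step 1: row=11, L[11]='$', prepend. Next row=LF[11]=0
  step 2: row=0, L[0]='n', prepend. Next row=LF[0]=9
  step 3: row=9, L[9]='o', prepend. Next row=LF[9]=10
  step 4: row=10, L[10]='c', prepend. Next row=LF[10]=4
  step 5: row=4, L[4]='l', prepend. Next row=LF[4]=7
  step 6: row=7, L[7]='a', prepend. Next row=LF[7]=2
  step 7: row=2, L[2]='f', prepend. Next row=LF[2]=6
  step 8: row=6, L[6]='e', prepend. Next row=LF[6]=5
  step 9: row=5, L[5]='l', prepend. Next row=LF[5]=8
  step 10: row=8, L[8]='c', prepend. Next row=LF[8]=3
  step 11: row=3, L[3]='a', prepend. Next row=LF[3]=1
  step 12: row=1, L[1]='r', prepend. Next row=LF[1]=12
  step 13: row=12, L[12]='o', prepend. Next row=LF[12]=11
Reversed output: oraclefalcon$

Answer: oraclefalcon$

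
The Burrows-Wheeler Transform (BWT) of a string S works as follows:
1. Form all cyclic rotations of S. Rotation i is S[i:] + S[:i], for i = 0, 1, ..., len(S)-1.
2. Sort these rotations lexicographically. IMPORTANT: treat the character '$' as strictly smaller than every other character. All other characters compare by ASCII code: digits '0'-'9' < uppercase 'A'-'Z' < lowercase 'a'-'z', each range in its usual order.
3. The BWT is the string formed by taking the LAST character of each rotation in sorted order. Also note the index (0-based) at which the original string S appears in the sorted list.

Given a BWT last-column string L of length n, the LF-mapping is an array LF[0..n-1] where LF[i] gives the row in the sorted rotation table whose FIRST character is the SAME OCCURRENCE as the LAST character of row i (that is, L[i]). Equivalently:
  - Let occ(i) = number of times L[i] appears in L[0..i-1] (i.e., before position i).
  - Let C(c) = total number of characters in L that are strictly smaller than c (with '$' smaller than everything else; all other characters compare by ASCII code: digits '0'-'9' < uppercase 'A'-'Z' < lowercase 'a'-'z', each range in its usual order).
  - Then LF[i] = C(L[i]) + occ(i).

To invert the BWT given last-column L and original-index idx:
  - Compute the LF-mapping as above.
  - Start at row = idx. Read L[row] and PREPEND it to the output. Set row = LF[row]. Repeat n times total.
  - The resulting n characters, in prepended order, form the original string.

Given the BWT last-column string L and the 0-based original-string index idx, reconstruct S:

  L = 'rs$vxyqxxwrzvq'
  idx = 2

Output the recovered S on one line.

Answer: qzxwxrxvysqvr$

Derivation:
LF mapping: 3 5 0 6 9 12 1 10 11 8 4 13 7 2
Walk LF starting at row 2, prepending L[row]:
  step 1: row=2, L[2]='$', prepend. Next row=LF[2]=0
  step 2: row=0, L[0]='r', prepend. Next row=LF[0]=3
  step 3: row=3, L[3]='v', prepend. Next row=LF[3]=6
  step 4: row=6, L[6]='q', prepend. Next row=LF[6]=1
  step 5: row=1, L[1]='s', prepend. Next row=LF[1]=5
  step 6: row=5, L[5]='y', prepend. Next row=LF[5]=12
  step 7: row=12, L[12]='v', prepend. Next row=LF[12]=7
  step 8: row=7, L[7]='x', prepend. Next row=LF[7]=10
  step 9: row=10, L[10]='r', prepend. Next row=LF[10]=4
  step 10: row=4, L[4]='x', prepend. Next row=LF[4]=9
  step 11: row=9, L[9]='w', prepend. Next row=LF[9]=8
  step 12: row=8, L[8]='x', prepend. Next row=LF[8]=11
  step 13: row=11, L[11]='z', prepend. Next row=LF[11]=13
  step 14: row=13, L[13]='q', prepend. Next row=LF[13]=2
Reversed output: qzxwxrxvysqvr$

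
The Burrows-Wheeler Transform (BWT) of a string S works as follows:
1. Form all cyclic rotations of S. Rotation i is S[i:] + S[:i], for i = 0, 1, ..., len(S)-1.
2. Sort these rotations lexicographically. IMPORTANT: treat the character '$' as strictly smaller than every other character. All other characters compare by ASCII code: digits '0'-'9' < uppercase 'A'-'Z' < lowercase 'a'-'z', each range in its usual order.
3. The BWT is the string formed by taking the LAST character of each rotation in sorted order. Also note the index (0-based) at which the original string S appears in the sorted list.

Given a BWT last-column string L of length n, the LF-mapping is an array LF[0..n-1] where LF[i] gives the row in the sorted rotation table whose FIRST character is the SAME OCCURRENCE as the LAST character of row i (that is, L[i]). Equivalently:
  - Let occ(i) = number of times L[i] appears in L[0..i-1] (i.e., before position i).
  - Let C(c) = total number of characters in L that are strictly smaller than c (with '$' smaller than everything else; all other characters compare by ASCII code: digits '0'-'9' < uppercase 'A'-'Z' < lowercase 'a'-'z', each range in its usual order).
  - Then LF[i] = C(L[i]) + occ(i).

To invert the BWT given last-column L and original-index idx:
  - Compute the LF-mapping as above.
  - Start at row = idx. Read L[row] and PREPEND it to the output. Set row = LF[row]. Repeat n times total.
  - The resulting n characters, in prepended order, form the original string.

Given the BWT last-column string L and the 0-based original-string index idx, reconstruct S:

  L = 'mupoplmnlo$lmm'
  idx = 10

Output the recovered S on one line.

Answer: oolplnmulmmpm$

Derivation:
LF mapping: 4 13 11 9 12 1 5 8 2 10 0 3 6 7
Walk LF starting at row 10, prepending L[row]:
  step 1: row=10, L[10]='$', prepend. Next row=LF[10]=0
  step 2: row=0, L[0]='m', prepend. Next row=LF[0]=4
  step 3: row=4, L[4]='p', prepend. Next row=LF[4]=12
  step 4: row=12, L[12]='m', prepend. Next row=LF[12]=6
  step 5: row=6, L[6]='m', prepend. Next row=LF[6]=5
  step 6: row=5, L[5]='l', prepend. Next row=LF[5]=1
  step 7: row=1, L[1]='u', prepend. Next row=LF[1]=13
  step 8: row=13, L[13]='m', prepend. Next row=LF[13]=7
  step 9: row=7, L[7]='n', prepend. Next row=LF[7]=8
  step 10: row=8, L[8]='l', prepend. Next row=LF[8]=2
  step 11: row=2, L[2]='p', prepend. Next row=LF[2]=11
  step 12: row=11, L[11]='l', prepend. Next row=LF[11]=3
  step 13: row=3, L[3]='o', prepend. Next row=LF[3]=9
  step 14: row=9, L[9]='o', prepend. Next row=LF[9]=10
Reversed output: oolplnmulmmpm$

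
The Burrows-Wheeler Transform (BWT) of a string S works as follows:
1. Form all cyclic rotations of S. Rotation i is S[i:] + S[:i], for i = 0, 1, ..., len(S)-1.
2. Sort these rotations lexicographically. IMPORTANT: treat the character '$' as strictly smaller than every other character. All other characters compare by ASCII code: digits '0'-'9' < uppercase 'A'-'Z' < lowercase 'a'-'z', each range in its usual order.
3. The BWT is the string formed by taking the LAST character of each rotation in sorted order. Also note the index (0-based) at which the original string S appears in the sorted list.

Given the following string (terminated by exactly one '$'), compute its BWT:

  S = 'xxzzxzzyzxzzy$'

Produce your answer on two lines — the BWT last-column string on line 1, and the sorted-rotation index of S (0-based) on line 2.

Answer: y$xzzzzyzzzxxx
1

Derivation:
All 14 rotations (rotation i = S[i:]+S[:i]):
  rot[0] = xxzzxzzyzxzzy$
  rot[1] = xzzxzzyzxzzy$x
  rot[2] = zzxzzyzxzzy$xx
  rot[3] = zxzzyzxzzy$xxz
  rot[4] = xzzyzxzzy$xxzz
  rot[5] = zzyzxzzy$xxzzx
  rot[6] = zyzxzzy$xxzzxz
  rot[7] = yzxzzy$xxzzxzz
  rot[8] = zxzzy$xxzzxzzy
  rot[9] = xzzy$xxzzxzzyz
  rot[10] = zzy$xxzzxzzyzx
  rot[11] = zy$xxzzxzzyzxz
  rot[12] = y$xxzzxzzyzxzz
  rot[13] = $xxzzxzzyzxzzy
Sorted (with $ < everything):
  sorted[0] = $xxzzxzzyzxzzy  (last char: 'y')
  sorted[1] = xxzzxzzyzxzzy$  (last char: '$')
  sorted[2] = xzzxzzyzxzzy$x  (last char: 'x')
  sorted[3] = xzzy$xxzzxzzyz  (last char: 'z')
  sorted[4] = xzzyzxzzy$xxzz  (last char: 'z')
  sorted[5] = y$xxzzxzzyzxzz  (last char: 'z')
  sorted[6] = yzxzzy$xxzzxzz  (last char: 'z')
  sorted[7] = zxzzy$xxzzxzzy  (last char: 'y')
  sorted[8] = zxzzyzxzzy$xxz  (last char: 'z')
  sorted[9] = zy$xxzzxzzyzxz  (last char: 'z')
  sorted[10] = zyzxzzy$xxzzxz  (last char: 'z')
  sorted[11] = zzxzzyzxzzy$xx  (last char: 'x')
  sorted[12] = zzy$xxzzxzzyzx  (last char: 'x')
  sorted[13] = zzyzxzzy$xxzzx  (last char: 'x')
Last column: y$xzzzzyzzzxxx
Original string S is at sorted index 1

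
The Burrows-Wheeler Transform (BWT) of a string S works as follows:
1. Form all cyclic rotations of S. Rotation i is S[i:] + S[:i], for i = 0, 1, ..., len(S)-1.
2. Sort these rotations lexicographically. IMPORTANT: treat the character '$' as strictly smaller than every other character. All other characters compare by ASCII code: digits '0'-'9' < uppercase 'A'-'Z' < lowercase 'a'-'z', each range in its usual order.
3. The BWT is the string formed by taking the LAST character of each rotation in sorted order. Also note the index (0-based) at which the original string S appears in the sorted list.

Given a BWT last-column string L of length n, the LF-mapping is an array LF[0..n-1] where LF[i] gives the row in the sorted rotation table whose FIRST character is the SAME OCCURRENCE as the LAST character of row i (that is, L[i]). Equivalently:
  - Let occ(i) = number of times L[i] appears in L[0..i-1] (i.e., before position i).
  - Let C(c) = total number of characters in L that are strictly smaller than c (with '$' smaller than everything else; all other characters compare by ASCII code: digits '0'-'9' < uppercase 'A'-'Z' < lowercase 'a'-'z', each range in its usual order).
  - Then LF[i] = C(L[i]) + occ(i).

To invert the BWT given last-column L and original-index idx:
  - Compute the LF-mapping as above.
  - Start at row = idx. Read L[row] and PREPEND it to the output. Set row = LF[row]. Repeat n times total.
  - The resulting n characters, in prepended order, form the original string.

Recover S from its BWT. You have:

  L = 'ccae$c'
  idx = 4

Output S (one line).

LF mapping: 2 3 1 5 0 4
Walk LF starting at row 4, prepending L[row]:
  step 1: row=4, L[4]='$', prepend. Next row=LF[4]=0
  step 2: row=0, L[0]='c', prepend. Next row=LF[0]=2
  step 3: row=2, L[2]='a', prepend. Next row=LF[2]=1
  step 4: row=1, L[1]='c', prepend. Next row=LF[1]=3
  step 5: row=3, L[3]='e', prepend. Next row=LF[3]=5
  step 6: row=5, L[5]='c', prepend. Next row=LF[5]=4
Reversed output: cecac$

Answer: cecac$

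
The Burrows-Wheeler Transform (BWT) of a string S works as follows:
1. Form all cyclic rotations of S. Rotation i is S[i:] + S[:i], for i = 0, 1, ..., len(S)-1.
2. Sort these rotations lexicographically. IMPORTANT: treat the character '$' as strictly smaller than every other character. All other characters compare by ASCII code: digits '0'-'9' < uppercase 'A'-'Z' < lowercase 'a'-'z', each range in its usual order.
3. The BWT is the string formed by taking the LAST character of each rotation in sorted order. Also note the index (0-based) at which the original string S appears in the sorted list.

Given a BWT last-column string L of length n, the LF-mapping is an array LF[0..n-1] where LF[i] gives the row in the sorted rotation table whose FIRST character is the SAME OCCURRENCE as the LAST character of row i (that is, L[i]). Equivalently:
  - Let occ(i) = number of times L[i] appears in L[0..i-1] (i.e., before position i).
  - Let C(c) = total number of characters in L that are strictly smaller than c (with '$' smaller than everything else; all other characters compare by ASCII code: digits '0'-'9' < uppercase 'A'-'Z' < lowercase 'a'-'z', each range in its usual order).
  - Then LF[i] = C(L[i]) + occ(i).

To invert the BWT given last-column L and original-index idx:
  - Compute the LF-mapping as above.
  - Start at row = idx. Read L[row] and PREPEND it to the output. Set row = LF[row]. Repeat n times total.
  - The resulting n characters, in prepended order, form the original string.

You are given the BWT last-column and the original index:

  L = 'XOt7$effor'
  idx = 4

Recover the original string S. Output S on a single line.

LF mapping: 3 2 9 1 0 4 5 6 7 8
Walk LF starting at row 4, prepending L[row]:
  step 1: row=4, L[4]='$', prepend. Next row=LF[4]=0
  step 2: row=0, L[0]='X', prepend. Next row=LF[0]=3
  step 3: row=3, L[3]='7', prepend. Next row=LF[3]=1
  step 4: row=1, L[1]='O', prepend. Next row=LF[1]=2
  step 5: row=2, L[2]='t', prepend. Next row=LF[2]=9
  step 6: row=9, L[9]='r', prepend. Next row=LF[9]=8
  step 7: row=8, L[8]='o', prepend. Next row=LF[8]=7
  step 8: row=7, L[7]='f', prepend. Next row=LF[7]=6
  step 9: row=6, L[6]='f', prepend. Next row=LF[6]=5
  step 10: row=5, L[5]='e', prepend. Next row=LF[5]=4
Reversed output: effortO7X$

Answer: effortO7X$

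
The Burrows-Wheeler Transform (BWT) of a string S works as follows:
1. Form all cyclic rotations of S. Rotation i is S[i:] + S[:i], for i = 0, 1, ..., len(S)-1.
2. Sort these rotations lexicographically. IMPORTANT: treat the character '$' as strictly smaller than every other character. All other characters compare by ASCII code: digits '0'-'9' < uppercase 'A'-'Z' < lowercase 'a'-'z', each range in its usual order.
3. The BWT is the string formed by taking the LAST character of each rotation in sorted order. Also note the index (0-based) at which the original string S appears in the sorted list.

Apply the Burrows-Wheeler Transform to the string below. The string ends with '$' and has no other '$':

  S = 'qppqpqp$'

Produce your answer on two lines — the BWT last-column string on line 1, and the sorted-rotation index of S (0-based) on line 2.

Answer: pqqqpp$p
6

Derivation:
All 8 rotations (rotation i = S[i:]+S[:i]):
  rot[0] = qppqpqp$
  rot[1] = ppqpqp$q
  rot[2] = pqpqp$qp
  rot[3] = qpqp$qpp
  rot[4] = pqp$qppq
  rot[5] = qp$qppqp
  rot[6] = p$qppqpq
  rot[7] = $qppqpqp
Sorted (with $ < everything):
  sorted[0] = $qppqpqp  (last char: 'p')
  sorted[1] = p$qppqpq  (last char: 'q')
  sorted[2] = ppqpqp$q  (last char: 'q')
  sorted[3] = pqp$qppq  (last char: 'q')
  sorted[4] = pqpqp$qp  (last char: 'p')
  sorted[5] = qp$qppqp  (last char: 'p')
  sorted[6] = qppqpqp$  (last char: '$')
  sorted[7] = qpqp$qpp  (last char: 'p')
Last column: pqqqpp$p
Original string S is at sorted index 6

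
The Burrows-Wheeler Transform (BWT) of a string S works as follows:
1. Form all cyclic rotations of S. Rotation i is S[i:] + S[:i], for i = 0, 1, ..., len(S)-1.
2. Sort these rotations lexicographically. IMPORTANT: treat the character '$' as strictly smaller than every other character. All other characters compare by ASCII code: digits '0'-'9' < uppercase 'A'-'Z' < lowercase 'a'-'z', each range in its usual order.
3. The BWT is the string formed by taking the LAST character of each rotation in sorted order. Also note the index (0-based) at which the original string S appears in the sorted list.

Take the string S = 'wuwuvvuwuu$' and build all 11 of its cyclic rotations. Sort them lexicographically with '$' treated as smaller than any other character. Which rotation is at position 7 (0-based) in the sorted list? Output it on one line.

Answer: vvuwuu$wuwu

Derivation:
All 11 rotations (rotation i = S[i:]+S[:i]):
  rot[0] = wuwuvvuwuu$
  rot[1] = uwuvvuwuu$w
  rot[2] = wuvvuwuu$wu
  rot[3] = uvvuwuu$wuw
  rot[4] = vvuwuu$wuwu
  rot[5] = vuwuu$wuwuv
  rot[6] = uwuu$wuwuvv
  rot[7] = wuu$wuwuvvu
  rot[8] = uu$wuwuvvuw
  rot[9] = u$wuwuvvuwu
  rot[10] = $wuwuvvuwuu
Sorted (with $ < everything):
  sorted[0] = $wuwuvvuwuu
  sorted[1] = u$wuwuvvuwu
  sorted[2] = uu$wuwuvvuw
  sorted[3] = uvvuwuu$wuw
  sorted[4] = uwuu$wuwuvv
  sorted[5] = uwuvvuwuu$w
  sorted[6] = vuwuu$wuwuv
  sorted[7] = vvuwuu$wuwu
  sorted[8] = wuu$wuwuvvu
  sorted[9] = wuvvuwuu$wu
  sorted[10] = wuwuvvuwuu$
sorted[7] = vvuwuu$wuwu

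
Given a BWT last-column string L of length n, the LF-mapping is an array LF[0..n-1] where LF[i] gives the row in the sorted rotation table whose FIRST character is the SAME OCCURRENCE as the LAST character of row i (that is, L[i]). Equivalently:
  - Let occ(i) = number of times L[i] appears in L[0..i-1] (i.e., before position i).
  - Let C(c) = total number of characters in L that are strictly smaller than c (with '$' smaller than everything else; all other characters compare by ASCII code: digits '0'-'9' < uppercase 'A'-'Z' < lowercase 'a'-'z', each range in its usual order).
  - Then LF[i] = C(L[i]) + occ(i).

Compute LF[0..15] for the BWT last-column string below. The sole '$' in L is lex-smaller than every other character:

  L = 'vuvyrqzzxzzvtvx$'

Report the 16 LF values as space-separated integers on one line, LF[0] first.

Answer: 5 4 6 11 2 1 12 13 9 14 15 7 3 8 10 0

Derivation:
Char counts: '$':1, 'q':1, 'r':1, 't':1, 'u':1, 'v':4, 'x':2, 'y':1, 'z':4
C (first-col start): C('$')=0, C('q')=1, C('r')=2, C('t')=3, C('u')=4, C('v')=5, C('x')=9, C('y')=11, C('z')=12
L[0]='v': occ=0, LF[0]=C('v')+0=5+0=5
L[1]='u': occ=0, LF[1]=C('u')+0=4+0=4
L[2]='v': occ=1, LF[2]=C('v')+1=5+1=6
L[3]='y': occ=0, LF[3]=C('y')+0=11+0=11
L[4]='r': occ=0, LF[4]=C('r')+0=2+0=2
L[5]='q': occ=0, LF[5]=C('q')+0=1+0=1
L[6]='z': occ=0, LF[6]=C('z')+0=12+0=12
L[7]='z': occ=1, LF[7]=C('z')+1=12+1=13
L[8]='x': occ=0, LF[8]=C('x')+0=9+0=9
L[9]='z': occ=2, LF[9]=C('z')+2=12+2=14
L[10]='z': occ=3, LF[10]=C('z')+3=12+3=15
L[11]='v': occ=2, LF[11]=C('v')+2=5+2=7
L[12]='t': occ=0, LF[12]=C('t')+0=3+0=3
L[13]='v': occ=3, LF[13]=C('v')+3=5+3=8
L[14]='x': occ=1, LF[14]=C('x')+1=9+1=10
L[15]='$': occ=0, LF[15]=C('$')+0=0+0=0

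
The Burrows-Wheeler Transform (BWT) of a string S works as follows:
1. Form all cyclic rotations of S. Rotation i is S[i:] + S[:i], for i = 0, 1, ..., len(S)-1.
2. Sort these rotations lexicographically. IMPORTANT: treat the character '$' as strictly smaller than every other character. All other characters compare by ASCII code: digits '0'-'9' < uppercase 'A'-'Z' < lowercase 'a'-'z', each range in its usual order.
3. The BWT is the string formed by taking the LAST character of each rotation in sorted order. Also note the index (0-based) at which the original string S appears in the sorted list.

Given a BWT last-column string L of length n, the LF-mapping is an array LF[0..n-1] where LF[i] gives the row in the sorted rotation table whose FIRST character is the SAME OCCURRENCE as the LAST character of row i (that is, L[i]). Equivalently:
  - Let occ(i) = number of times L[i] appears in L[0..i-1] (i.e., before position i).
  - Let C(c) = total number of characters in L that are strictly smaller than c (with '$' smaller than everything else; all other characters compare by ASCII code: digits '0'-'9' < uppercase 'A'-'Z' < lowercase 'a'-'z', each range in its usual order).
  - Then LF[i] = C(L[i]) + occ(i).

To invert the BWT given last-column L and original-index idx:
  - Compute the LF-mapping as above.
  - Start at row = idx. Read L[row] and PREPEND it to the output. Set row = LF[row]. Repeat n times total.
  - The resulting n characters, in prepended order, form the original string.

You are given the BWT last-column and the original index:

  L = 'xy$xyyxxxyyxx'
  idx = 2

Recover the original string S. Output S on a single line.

LF mapping: 1 8 0 2 9 10 3 4 5 11 12 6 7
Walk LF starting at row 2, prepending L[row]:
  step 1: row=2, L[2]='$', prepend. Next row=LF[2]=0
  step 2: row=0, L[0]='x', prepend. Next row=LF[0]=1
  step 3: row=1, L[1]='y', prepend. Next row=LF[1]=8
  step 4: row=8, L[8]='x', prepend. Next row=LF[8]=5
  step 5: row=5, L[5]='y', prepend. Next row=LF[5]=10
  step 6: row=10, L[10]='y', prepend. Next row=LF[10]=12
  step 7: row=12, L[12]='x', prepend. Next row=LF[12]=7
  step 8: row=7, L[7]='x', prepend. Next row=LF[7]=4
  step 9: row=4, L[4]='y', prepend. Next row=LF[4]=9
  step 10: row=9, L[9]='y', prepend. Next row=LF[9]=11
  step 11: row=11, L[11]='x', prepend. Next row=LF[11]=6
  step 12: row=6, L[6]='x', prepend. Next row=LF[6]=3
  step 13: row=3, L[3]='x', prepend. Next row=LF[3]=2
Reversed output: xxxyyxxyyxyx$

Answer: xxxyyxxyyxyx$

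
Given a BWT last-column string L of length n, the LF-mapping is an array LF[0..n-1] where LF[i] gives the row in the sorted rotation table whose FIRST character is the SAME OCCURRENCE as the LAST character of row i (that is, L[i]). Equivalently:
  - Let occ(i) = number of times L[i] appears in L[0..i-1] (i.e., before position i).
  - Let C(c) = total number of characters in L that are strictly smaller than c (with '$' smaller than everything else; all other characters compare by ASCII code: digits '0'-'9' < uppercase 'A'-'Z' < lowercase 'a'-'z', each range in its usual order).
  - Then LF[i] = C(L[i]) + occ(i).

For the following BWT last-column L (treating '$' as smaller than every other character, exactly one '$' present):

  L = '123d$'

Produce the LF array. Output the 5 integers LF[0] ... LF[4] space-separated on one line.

Char counts: '$':1, '1':1, '2':1, '3':1, 'd':1
C (first-col start): C('$')=0, C('1')=1, C('2')=2, C('3')=3, C('d')=4
L[0]='1': occ=0, LF[0]=C('1')+0=1+0=1
L[1]='2': occ=0, LF[1]=C('2')+0=2+0=2
L[2]='3': occ=0, LF[2]=C('3')+0=3+0=3
L[3]='d': occ=0, LF[3]=C('d')+0=4+0=4
L[4]='$': occ=0, LF[4]=C('$')+0=0+0=0

Answer: 1 2 3 4 0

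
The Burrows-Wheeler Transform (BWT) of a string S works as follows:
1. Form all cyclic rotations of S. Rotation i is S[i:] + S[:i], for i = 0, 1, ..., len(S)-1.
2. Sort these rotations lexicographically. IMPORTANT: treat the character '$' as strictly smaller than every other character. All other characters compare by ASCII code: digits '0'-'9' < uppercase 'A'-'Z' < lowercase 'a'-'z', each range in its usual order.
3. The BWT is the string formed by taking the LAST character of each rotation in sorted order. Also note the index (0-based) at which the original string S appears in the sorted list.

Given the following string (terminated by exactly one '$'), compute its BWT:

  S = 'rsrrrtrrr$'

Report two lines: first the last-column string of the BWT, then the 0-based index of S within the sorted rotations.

All 10 rotations (rotation i = S[i:]+S[:i]):
  rot[0] = rsrrrtrrr$
  rot[1] = srrrtrrr$r
  rot[2] = rrrtrrr$rs
  rot[3] = rrtrrr$rsr
  rot[4] = rtrrr$rsrr
  rot[5] = trrr$rsrrr
  rot[6] = rrr$rsrrrt
  rot[7] = rr$rsrrrtr
  rot[8] = r$rsrrrtrr
  rot[9] = $rsrrrtrrr
Sorted (with $ < everything):
  sorted[0] = $rsrrrtrrr  (last char: 'r')
  sorted[1] = r$rsrrrtrr  (last char: 'r')
  sorted[2] = rr$rsrrrtr  (last char: 'r')
  sorted[3] = rrr$rsrrrt  (last char: 't')
  sorted[4] = rrrtrrr$rs  (last char: 's')
  sorted[5] = rrtrrr$rsr  (last char: 'r')
  sorted[6] = rsrrrtrrr$  (last char: '$')
  sorted[7] = rtrrr$rsrr  (last char: 'r')
  sorted[8] = srrrtrrr$r  (last char: 'r')
  sorted[9] = trrr$rsrrr  (last char: 'r')
Last column: rrrtsr$rrr
Original string S is at sorted index 6

Answer: rrrtsr$rrr
6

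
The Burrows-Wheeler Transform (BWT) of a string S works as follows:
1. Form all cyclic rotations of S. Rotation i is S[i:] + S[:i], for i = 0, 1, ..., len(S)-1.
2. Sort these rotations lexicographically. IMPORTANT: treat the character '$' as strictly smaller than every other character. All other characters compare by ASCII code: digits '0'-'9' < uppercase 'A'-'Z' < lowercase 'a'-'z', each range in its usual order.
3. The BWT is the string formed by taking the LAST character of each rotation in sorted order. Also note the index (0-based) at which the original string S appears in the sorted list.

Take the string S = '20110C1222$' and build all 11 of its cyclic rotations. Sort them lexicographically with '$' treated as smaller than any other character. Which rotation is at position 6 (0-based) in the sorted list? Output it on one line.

All 11 rotations (rotation i = S[i:]+S[:i]):
  rot[0] = 20110C1222$
  rot[1] = 0110C1222$2
  rot[2] = 110C1222$20
  rot[3] = 10C1222$201
  rot[4] = 0C1222$2011
  rot[5] = C1222$20110
  rot[6] = 1222$20110C
  rot[7] = 222$20110C1
  rot[8] = 22$20110C12
  rot[9] = 2$20110C122
  rot[10] = $20110C1222
Sorted (with $ < everything):
  sorted[0] = $20110C1222
  sorted[1] = 0110C1222$2
  sorted[2] = 0C1222$2011
  sorted[3] = 10C1222$201
  sorted[4] = 110C1222$20
  sorted[5] = 1222$20110C
  sorted[6] = 2$20110C122
  sorted[7] = 20110C1222$
  sorted[8] = 22$20110C12
  sorted[9] = 222$20110C1
  sorted[10] = C1222$20110
sorted[6] = 2$20110C122

Answer: 2$20110C122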